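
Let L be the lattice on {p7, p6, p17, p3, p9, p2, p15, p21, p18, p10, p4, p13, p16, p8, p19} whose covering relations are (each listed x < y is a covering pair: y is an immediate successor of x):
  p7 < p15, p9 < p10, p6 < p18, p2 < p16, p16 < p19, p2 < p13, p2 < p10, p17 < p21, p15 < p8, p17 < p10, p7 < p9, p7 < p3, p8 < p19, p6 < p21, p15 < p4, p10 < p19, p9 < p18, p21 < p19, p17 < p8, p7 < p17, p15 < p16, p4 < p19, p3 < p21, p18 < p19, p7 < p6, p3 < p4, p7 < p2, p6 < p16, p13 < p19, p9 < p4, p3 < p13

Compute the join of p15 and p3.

Common upper bounds of {p15, p3}: p19, p4.
The least among these is p4.

p4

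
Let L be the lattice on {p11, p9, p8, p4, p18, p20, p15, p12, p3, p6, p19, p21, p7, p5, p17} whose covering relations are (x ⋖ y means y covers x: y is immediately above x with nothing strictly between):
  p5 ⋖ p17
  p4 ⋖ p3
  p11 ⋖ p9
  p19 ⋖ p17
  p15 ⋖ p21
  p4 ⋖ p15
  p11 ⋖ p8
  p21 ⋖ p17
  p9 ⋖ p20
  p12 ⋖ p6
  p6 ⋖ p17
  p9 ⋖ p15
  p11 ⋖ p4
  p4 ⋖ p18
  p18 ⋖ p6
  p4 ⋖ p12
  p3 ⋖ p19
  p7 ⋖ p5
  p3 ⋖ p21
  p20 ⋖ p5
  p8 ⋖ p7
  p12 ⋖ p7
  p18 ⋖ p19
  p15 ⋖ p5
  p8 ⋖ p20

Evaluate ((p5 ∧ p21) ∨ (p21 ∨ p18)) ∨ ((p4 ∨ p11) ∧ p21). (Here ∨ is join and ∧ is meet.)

p5 ∧ p21 = p15
p21 ∨ p18 = p17
p15 ∨ p17 = p17
p4 ∨ p11 = p4
p4 ∧ p21 = p4
p17 ∨ p4 = p17

p17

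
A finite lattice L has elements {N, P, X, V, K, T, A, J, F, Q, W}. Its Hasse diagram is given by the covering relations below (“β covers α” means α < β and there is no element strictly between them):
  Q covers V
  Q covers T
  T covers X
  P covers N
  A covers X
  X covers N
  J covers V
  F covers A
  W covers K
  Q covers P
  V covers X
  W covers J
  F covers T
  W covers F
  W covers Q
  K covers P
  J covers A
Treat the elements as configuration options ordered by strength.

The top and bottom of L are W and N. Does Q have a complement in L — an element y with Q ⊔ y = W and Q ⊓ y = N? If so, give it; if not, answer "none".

none

For every candidate y, either Q ∨ y ≠ W or Q ∧ y ≠ N; no complement exists.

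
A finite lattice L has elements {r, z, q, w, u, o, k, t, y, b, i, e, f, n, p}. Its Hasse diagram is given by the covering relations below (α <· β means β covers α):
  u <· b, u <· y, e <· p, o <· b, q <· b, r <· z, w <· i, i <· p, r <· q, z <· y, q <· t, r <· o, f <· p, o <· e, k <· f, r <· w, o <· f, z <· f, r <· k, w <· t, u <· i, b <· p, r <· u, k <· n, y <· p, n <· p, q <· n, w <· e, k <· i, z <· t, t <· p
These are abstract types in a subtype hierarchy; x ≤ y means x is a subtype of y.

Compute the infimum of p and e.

Common lower bounds of {p, e}: e, o, r, w.
The greatest among these is e.

e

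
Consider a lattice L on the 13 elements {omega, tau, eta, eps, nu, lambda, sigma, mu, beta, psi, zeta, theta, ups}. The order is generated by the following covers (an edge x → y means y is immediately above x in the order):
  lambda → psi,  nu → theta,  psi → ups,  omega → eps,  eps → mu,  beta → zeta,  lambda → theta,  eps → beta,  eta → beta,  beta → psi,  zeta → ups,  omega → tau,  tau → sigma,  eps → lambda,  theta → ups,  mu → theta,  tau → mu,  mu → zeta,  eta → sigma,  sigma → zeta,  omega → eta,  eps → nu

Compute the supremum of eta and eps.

beta

Common upper bounds of {eta, eps}: beta, psi, ups, zeta.
The least among these is beta.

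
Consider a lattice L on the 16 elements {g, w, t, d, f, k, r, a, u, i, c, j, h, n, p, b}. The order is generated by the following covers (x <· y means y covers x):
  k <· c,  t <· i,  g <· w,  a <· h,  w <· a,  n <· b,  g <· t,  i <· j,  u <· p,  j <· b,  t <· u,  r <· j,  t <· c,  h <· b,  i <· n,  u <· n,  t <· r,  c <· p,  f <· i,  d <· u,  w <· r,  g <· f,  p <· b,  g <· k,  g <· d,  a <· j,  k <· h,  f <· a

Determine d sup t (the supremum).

Common upper bounds of {d, t}: b, n, p, u.
The least among these is u.

u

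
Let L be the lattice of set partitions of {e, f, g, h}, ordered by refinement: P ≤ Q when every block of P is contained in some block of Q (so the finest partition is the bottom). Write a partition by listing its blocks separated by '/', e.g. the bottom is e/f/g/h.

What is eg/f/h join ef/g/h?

efg/h

Common upper bounds of {eg/f/h, ef/g/h}: efg/h, efgh.
The least among these is efg/h.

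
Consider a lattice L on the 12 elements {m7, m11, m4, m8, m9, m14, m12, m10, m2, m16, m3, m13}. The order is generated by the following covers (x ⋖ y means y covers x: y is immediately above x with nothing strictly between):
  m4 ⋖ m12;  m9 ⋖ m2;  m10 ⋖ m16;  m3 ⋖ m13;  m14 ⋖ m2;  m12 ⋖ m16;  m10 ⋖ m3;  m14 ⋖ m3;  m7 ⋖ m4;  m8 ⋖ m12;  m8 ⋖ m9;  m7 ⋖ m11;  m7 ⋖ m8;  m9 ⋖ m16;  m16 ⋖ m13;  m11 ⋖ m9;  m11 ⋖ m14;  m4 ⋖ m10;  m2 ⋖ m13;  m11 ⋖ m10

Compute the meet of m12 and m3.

m4

Common lower bounds of {m12, m3}: m4, m7.
The greatest among these is m4.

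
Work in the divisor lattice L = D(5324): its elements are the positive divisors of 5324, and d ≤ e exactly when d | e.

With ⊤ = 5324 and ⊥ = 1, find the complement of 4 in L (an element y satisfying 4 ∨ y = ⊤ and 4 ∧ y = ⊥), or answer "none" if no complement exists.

1331

Need y with 4 ∨ y = 5324 and 4 ∧ y = 1.
Checking each element gives: 1331.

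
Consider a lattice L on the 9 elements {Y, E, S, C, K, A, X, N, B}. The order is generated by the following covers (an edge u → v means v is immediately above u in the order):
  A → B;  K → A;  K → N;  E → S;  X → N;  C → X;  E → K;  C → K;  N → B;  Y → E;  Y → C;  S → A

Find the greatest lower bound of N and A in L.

Common lower bounds of {N, A}: C, E, K, Y.
The greatest among these is K.

K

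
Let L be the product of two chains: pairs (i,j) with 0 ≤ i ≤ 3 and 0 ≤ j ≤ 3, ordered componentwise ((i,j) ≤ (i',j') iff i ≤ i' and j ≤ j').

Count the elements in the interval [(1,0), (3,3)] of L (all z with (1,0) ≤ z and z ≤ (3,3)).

12

The interval [(1,0), (3,3)] = {(1,0), (1,1), (1,2), (1,3), (2,0), (2,1), (2,2), (2,3), (3,0), (3,1), (3,2), (3,3)}, which has 12 elements.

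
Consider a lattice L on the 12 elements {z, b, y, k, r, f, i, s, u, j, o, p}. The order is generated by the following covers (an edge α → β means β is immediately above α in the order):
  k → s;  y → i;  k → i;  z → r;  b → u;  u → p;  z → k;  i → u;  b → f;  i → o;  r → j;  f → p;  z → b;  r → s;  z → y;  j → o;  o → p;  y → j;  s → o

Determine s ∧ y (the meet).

z

Common lower bounds of {s, y}: z.
The greatest among these is z.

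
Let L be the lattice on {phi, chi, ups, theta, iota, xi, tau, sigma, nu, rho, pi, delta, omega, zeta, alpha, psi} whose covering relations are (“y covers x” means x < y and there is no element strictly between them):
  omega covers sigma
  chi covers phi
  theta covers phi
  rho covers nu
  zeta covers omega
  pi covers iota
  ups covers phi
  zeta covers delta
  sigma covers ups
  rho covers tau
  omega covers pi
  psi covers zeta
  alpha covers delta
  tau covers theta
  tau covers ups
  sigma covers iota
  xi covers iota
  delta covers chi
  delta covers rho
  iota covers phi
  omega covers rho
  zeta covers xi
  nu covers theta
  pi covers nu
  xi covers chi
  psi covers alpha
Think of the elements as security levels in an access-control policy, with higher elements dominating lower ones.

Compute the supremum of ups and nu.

Common upper bounds of {ups, nu}: alpha, delta, omega, psi, rho, zeta.
The least among these is rho.

rho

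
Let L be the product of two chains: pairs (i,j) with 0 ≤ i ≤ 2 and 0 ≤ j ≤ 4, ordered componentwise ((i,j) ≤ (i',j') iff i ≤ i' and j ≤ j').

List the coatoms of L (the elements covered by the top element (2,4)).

(1,4), (2,3)

The coatoms are exactly the elements covered by (2,4): (1,4), (2,3).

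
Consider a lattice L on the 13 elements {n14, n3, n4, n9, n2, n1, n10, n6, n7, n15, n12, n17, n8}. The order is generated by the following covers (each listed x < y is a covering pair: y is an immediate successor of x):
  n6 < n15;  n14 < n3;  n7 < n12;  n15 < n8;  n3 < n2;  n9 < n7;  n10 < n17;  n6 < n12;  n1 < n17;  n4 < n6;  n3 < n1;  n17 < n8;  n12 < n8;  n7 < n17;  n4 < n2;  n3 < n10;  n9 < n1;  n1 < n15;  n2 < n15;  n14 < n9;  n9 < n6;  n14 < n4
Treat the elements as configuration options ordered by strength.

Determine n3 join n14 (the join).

Common upper bounds of {n3, n14}: n1, n10, n15, n17, n2, n3, n8.
The least among these is n3.

n3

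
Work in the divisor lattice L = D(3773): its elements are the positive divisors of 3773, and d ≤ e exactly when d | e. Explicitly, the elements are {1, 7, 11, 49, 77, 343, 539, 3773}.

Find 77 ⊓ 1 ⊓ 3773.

1

In the divisibility order, the meet is the greatest common divisor: gcd(77, 1, 3773) = 1.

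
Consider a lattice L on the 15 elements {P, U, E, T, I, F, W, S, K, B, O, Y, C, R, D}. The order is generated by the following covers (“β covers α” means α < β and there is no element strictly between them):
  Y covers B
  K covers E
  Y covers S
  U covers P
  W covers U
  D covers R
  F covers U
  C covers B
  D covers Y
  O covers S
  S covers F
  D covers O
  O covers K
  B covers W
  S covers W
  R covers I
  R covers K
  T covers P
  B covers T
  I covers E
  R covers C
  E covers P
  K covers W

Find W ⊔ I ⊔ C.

Common upper bounds of {W, I, C}: D, R.
The least among these is R.

R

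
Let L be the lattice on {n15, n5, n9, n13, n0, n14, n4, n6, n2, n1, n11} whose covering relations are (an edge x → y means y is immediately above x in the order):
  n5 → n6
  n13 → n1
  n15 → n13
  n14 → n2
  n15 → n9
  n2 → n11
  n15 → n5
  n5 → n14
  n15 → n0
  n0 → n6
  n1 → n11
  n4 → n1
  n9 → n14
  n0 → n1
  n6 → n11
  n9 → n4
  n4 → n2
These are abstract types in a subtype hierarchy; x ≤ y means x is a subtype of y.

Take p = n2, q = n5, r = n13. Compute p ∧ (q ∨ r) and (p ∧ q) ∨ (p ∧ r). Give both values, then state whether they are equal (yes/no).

n2; n5; no

q ∨ r = n11, so p ∧ (q ∨ r) = n2 ∧ n11 = n2.
p ∧ q = n5 and p ∧ r = n15, so (p ∧ q) ∨ (p ∧ r) = n5 ∨ n15 = n5.
Equal: no.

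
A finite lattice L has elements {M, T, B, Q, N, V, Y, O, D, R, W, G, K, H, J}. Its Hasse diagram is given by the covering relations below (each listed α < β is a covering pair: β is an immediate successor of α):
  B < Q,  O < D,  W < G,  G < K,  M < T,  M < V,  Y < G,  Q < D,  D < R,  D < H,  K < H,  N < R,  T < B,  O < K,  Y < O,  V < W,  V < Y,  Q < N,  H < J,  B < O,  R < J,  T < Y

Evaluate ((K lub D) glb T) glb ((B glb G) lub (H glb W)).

K ∨ D = H
H ∧ T = T
B ∧ G = T
H ∧ W = W
T ∨ W = G
T ∧ G = T

T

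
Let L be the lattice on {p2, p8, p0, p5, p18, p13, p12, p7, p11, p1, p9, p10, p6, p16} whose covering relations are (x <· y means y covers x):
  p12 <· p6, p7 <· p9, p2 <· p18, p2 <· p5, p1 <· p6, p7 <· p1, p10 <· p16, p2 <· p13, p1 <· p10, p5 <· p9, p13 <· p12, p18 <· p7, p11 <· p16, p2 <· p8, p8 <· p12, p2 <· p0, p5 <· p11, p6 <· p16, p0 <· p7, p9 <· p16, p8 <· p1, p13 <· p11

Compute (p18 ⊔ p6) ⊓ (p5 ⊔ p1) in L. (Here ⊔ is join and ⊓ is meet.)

p18 ∨ p6 = p6
p5 ∨ p1 = p16
p6 ∧ p16 = p6

p6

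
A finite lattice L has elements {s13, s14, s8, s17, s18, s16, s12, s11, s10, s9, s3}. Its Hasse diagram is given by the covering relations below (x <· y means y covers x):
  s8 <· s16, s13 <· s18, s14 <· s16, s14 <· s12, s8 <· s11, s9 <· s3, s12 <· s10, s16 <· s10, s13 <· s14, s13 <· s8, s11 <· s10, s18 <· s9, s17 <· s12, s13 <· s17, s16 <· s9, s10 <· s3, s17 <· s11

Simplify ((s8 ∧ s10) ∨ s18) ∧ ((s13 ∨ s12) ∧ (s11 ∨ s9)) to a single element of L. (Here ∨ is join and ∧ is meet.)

s14

s8 ∧ s10 = s8
s8 ∨ s18 = s9
s13 ∨ s12 = s12
s11 ∨ s9 = s3
s12 ∧ s3 = s12
s9 ∧ s12 = s14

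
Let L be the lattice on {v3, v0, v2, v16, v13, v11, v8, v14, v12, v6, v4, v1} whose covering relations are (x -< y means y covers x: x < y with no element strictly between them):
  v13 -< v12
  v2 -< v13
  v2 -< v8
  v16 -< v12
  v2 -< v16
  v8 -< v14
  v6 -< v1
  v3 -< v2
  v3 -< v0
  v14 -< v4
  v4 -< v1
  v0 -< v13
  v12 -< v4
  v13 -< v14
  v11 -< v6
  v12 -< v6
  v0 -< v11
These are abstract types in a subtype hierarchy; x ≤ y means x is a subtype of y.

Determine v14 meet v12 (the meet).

Common lower bounds of {v14, v12}: v0, v13, v2, v3.
The greatest among these is v13.

v13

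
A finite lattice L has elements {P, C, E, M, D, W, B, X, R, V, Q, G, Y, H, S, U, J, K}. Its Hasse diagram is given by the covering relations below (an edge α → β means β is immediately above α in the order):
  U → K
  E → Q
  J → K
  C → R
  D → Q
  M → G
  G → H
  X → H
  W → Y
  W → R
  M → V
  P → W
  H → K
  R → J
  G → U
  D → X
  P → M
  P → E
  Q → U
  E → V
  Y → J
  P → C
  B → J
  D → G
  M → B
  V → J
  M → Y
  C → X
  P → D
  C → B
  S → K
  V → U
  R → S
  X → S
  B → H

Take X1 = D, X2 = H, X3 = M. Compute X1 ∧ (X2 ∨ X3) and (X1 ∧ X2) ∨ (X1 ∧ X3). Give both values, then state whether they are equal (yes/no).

D; D; yes

X2 ∨ X3 = H, so X1 ∧ (X2 ∨ X3) = D ∧ H = D.
X1 ∧ X2 = D and X1 ∧ X3 = P, so (X1 ∧ X2) ∨ (X1 ∧ X3) = D ∨ P = D.
Equal: yes.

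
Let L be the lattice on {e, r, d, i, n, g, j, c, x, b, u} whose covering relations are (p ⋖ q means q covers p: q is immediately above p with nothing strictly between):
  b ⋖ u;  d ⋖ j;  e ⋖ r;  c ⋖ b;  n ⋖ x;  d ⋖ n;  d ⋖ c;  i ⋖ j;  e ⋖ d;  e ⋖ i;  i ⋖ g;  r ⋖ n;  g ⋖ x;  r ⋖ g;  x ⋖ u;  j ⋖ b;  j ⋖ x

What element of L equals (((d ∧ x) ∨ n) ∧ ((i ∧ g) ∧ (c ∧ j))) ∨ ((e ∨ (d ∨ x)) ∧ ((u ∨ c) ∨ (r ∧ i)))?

d ∧ x = d
d ∨ n = n
i ∧ g = i
c ∧ j = d
i ∧ d = e
n ∧ e = e
d ∨ x = x
e ∨ x = x
u ∨ c = u
r ∧ i = e
u ∨ e = u
x ∧ u = x
e ∨ x = x

x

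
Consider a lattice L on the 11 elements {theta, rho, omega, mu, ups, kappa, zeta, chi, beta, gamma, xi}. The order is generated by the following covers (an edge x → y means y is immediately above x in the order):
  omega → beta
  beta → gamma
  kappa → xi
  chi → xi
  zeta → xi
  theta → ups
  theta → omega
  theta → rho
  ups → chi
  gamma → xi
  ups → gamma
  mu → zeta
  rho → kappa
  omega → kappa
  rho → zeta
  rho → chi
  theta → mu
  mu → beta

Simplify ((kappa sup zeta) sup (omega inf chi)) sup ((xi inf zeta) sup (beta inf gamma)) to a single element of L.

kappa ∨ zeta = xi
omega ∧ chi = theta
xi ∨ theta = xi
xi ∧ zeta = zeta
beta ∧ gamma = beta
zeta ∨ beta = xi
xi ∨ xi = xi

xi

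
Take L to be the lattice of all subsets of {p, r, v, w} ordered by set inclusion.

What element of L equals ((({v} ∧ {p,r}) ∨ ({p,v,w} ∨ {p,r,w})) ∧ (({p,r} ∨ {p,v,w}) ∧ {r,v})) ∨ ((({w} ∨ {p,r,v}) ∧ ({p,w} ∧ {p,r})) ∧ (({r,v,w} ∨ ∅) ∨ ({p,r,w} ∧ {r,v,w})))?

{r,v}

{v} ∧ {p,r} = ∅
{p,v,w} ∨ {p,r,w} = {p,r,v,w}
∅ ∨ {p,r,v,w} = {p,r,v,w}
{p,r} ∨ {p,v,w} = {p,r,v,w}
{p,r,v,w} ∧ {r,v} = {r,v}
{p,r,v,w} ∧ {r,v} = {r,v}
{w} ∨ {p,r,v} = {p,r,v,w}
{p,w} ∧ {p,r} = {p}
{p,r,v,w} ∧ {p} = {p}
{r,v,w} ∨ ∅ = {r,v,w}
{p,r,w} ∧ {r,v,w} = {r,w}
{r,v,w} ∨ {r,w} = {r,v,w}
{p} ∧ {r,v,w} = ∅
{r,v} ∨ ∅ = {r,v}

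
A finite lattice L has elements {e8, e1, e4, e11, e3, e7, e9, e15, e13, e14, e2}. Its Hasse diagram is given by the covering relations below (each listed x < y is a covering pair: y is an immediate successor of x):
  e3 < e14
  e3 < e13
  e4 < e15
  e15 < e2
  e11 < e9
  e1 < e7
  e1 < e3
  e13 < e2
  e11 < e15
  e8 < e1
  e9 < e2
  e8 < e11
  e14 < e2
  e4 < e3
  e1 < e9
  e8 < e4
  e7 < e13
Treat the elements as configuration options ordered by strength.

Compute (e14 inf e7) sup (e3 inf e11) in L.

e1

e14 ∧ e7 = e1
e3 ∧ e11 = e8
e1 ∨ e8 = e1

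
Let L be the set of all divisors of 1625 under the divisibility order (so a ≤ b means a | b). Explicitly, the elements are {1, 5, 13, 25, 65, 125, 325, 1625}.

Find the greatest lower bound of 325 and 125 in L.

Common lower bounds of {325, 125}: 1, 25, 5.
The greatest among these is 25.

25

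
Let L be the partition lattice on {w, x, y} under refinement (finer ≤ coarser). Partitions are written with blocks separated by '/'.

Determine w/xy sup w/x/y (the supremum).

w/xy

The join of w/xy and w/x/y merges any blocks that overlap across the partitions, giving w/xy.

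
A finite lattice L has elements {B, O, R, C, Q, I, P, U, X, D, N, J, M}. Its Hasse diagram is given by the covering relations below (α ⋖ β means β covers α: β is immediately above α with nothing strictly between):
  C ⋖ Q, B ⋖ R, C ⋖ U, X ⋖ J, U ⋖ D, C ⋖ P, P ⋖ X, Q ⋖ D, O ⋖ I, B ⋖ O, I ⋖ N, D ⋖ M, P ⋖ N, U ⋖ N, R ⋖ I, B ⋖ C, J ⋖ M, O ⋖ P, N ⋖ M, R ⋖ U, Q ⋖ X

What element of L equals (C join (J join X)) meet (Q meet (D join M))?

Q

J ∨ X = J
C ∨ J = J
D ∨ M = M
Q ∧ M = Q
J ∧ Q = Q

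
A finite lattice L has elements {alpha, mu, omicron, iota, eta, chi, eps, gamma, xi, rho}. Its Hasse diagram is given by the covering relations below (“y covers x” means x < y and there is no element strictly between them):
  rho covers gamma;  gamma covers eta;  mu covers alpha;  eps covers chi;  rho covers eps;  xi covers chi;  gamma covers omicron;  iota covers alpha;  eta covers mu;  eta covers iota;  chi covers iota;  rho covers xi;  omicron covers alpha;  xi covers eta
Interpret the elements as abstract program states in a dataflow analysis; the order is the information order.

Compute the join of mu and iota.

Common upper bounds of {mu, iota}: eta, gamma, rho, xi.
The least among these is eta.

eta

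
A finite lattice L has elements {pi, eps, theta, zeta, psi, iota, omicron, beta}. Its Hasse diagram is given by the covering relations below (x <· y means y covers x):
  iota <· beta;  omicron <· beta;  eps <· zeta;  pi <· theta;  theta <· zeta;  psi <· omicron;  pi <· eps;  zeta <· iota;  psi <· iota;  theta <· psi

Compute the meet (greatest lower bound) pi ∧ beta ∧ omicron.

Common lower bounds of {pi, beta, omicron}: pi.
The greatest among these is pi.

pi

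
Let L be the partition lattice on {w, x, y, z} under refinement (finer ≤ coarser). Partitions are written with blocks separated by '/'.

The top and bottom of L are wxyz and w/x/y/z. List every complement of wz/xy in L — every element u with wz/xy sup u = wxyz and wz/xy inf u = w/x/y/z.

Need u with wz/xy ∨ u = wxyz and wz/xy ∧ u = w/x/y/z.
Checking each element gives: w/x/yz, w/xz/y, wx/y/z, wx/yz, wy/x/z, wy/xz.

w/x/yz, w/xz/y, wx/y/z, wx/yz, wy/x/z, wy/xz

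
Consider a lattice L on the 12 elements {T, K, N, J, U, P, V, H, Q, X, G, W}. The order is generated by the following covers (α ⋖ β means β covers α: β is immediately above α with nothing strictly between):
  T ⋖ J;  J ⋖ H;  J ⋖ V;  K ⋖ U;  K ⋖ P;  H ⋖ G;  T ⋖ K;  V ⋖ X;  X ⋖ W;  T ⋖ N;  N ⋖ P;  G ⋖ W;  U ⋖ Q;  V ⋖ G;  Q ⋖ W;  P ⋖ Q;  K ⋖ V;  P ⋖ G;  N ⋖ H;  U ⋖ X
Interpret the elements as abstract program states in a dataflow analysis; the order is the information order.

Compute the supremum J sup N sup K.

G

Common upper bounds of {J, N, K}: G, W.
The least among these is G.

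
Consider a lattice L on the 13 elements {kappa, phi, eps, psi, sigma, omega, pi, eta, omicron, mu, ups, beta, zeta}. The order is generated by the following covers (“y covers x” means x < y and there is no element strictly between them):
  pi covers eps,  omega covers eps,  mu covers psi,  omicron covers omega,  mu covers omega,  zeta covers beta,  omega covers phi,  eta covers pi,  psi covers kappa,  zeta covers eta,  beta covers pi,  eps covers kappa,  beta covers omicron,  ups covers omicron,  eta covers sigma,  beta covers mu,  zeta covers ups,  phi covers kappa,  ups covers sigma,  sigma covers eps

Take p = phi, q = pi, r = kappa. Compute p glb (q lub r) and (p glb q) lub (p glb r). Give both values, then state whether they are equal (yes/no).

q lub r = pi, so p glb (q lub r) = phi glb pi = kappa.
p glb q = kappa and p glb r = kappa, so (p glb q) lub (p glb r) = kappa lub kappa = kappa.
Equal: yes.

kappa; kappa; yes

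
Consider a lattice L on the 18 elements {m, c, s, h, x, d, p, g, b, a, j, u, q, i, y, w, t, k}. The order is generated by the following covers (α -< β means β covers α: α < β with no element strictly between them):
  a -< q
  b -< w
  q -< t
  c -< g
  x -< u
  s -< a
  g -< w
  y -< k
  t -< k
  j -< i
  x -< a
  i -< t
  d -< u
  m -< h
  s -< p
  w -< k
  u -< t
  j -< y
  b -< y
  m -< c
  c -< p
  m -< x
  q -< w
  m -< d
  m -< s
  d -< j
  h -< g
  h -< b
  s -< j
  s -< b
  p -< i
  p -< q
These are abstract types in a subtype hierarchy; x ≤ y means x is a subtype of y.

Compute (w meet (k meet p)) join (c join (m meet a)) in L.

k ∧ p = p
w ∧ p = p
m ∧ a = m
c ∨ m = c
p ∨ c = p

p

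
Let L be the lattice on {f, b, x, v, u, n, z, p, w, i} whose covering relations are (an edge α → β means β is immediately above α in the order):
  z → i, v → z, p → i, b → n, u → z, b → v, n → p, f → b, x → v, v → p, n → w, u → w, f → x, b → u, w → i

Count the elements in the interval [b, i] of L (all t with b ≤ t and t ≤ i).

The interval [b, i] = {b, i, n, p, u, v, w, z}, which has 8 elements.

8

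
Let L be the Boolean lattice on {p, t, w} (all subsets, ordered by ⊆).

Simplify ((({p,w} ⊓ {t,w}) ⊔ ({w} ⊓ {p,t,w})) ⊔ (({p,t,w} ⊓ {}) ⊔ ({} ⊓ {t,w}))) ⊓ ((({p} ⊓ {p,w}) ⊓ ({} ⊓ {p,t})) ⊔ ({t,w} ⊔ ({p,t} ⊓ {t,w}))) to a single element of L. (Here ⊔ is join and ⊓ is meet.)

{w}

{p,w} ∧ {t,w} = {w}
{w} ∧ {p,t,w} = {w}
{w} ∨ {w} = {w}
{p,t,w} ∧ {} = {}
{} ∧ {t,w} = {}
{} ∨ {} = {}
{w} ∨ {} = {w}
{p} ∧ {p,w} = {p}
{} ∧ {p,t} = {}
{p} ∧ {} = {}
{p,t} ∧ {t,w} = {t}
{t,w} ∨ {t} = {t,w}
{} ∨ {t,w} = {t,w}
{w} ∧ {t,w} = {w}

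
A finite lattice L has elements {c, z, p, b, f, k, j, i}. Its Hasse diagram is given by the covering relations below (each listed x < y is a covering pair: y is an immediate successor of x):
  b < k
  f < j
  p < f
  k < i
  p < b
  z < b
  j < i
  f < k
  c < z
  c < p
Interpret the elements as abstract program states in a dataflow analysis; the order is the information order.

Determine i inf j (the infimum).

Common lower bounds of {i, j}: c, f, j, p.
The greatest among these is j.

j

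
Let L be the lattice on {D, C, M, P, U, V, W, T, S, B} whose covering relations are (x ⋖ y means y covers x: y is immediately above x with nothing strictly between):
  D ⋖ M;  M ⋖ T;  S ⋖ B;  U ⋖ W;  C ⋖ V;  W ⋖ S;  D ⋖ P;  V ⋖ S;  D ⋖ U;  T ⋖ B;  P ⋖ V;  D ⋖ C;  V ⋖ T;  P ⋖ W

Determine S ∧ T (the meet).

Common lower bounds of {S, T}: C, D, P, V.
The greatest among these is V.

V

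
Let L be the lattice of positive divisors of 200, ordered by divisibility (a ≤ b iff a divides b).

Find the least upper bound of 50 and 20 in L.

100

Common upper bounds of {50, 20}: 100, 200.
The least among these is 100.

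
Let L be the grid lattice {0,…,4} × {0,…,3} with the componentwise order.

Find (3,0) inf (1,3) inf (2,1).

Common lower bounds of {(3,0), (1,3), (2,1)}: (0,0), (1,0).
The greatest among these is (1,0).

(1,0)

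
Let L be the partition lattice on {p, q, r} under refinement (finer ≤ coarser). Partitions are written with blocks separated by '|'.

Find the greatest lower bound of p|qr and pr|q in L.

The meet (common refinement) of p|qr and pr|q intersects blocks pairwise, giving p|q|r.

p|q|r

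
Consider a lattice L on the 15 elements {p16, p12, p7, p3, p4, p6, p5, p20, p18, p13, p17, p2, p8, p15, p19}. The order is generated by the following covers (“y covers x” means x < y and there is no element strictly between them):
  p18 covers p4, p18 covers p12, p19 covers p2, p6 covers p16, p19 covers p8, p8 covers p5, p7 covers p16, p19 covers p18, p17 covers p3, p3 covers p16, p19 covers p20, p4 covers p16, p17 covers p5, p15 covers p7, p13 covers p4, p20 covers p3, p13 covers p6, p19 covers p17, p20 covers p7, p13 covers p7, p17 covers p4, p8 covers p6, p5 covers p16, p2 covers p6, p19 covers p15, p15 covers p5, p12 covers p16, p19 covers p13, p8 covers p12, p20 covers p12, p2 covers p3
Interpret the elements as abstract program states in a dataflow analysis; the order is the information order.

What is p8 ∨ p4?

Common upper bounds of {p8, p4}: p19.
The least among these is p19.

p19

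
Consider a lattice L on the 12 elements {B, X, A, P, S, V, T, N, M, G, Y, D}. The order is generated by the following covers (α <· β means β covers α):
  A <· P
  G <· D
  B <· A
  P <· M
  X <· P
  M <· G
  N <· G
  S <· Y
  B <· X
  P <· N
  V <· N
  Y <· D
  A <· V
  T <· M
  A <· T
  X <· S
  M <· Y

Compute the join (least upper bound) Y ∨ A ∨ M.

Y

Common upper bounds of {Y, A, M}: D, Y.
The least among these is Y.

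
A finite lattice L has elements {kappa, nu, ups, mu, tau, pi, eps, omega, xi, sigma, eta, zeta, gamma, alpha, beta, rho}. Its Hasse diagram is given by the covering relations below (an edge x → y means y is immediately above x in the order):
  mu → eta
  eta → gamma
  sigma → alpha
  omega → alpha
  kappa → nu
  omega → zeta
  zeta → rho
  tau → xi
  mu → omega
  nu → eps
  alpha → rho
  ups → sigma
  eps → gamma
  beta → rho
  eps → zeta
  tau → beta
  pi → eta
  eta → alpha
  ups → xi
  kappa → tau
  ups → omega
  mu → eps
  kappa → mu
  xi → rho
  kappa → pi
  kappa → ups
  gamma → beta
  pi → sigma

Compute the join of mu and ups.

omega

Common upper bounds of {mu, ups}: alpha, omega, rho, zeta.
The least among these is omega.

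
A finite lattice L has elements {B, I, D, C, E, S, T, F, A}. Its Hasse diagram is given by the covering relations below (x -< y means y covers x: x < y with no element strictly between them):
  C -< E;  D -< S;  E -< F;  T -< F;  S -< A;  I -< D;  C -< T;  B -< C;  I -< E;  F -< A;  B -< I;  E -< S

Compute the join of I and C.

E

Common upper bounds of {I, C}: A, E, F, S.
The least among these is E.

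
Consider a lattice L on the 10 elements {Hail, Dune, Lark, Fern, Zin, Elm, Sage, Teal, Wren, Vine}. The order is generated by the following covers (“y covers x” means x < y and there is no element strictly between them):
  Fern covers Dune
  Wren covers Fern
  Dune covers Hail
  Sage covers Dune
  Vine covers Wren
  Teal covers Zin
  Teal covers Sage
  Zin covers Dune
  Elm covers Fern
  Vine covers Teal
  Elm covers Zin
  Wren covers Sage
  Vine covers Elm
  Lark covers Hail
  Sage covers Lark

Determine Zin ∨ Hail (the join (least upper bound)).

Common upper bounds of {Zin, Hail}: Elm, Teal, Vine, Zin.
The least among these is Zin.

Zin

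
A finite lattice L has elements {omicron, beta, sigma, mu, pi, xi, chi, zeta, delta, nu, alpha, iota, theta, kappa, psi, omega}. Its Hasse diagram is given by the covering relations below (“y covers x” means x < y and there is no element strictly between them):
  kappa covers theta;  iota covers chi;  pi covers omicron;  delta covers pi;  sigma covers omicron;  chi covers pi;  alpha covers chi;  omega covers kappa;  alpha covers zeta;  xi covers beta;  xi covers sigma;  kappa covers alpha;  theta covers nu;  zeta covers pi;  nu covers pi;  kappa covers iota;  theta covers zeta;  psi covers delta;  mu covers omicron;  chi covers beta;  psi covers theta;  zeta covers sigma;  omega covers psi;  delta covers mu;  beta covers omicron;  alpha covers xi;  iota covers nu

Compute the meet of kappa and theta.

theta

Common lower bounds of {kappa, theta}: nu, omicron, pi, sigma, theta, zeta.
The greatest among these is theta.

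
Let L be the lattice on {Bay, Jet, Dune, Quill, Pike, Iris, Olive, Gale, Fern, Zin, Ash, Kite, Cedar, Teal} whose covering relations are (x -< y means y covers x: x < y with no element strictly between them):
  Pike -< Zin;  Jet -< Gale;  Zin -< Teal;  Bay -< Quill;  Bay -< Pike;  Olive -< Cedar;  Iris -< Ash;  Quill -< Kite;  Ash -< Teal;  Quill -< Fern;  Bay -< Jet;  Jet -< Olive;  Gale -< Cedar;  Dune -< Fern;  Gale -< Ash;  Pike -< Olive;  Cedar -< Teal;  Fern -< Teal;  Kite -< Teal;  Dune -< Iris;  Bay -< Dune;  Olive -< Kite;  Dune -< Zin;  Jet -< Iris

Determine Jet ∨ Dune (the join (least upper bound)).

Iris

Common upper bounds of {Jet, Dune}: Ash, Iris, Teal.
The least among these is Iris.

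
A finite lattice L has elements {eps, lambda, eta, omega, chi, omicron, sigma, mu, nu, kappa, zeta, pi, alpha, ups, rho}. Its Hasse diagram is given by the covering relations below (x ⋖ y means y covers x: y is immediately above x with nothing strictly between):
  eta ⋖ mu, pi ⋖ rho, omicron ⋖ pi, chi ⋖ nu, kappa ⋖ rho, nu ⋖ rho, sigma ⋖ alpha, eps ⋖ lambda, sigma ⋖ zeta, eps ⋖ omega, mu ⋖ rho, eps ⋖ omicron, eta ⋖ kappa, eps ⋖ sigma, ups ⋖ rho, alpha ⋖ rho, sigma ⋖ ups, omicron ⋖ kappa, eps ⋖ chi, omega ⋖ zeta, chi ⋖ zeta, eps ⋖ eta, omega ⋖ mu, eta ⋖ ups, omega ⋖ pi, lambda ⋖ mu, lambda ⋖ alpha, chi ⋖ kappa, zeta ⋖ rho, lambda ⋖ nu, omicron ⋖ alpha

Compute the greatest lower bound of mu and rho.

mu

Common lower bounds of {mu, rho}: eps, eta, lambda, mu, omega.
The greatest among these is mu.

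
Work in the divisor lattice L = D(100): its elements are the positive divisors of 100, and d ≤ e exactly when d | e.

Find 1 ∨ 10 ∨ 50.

50

In the divisibility order, the join is the least common multiple: lcm(1, 10, 50) = 50.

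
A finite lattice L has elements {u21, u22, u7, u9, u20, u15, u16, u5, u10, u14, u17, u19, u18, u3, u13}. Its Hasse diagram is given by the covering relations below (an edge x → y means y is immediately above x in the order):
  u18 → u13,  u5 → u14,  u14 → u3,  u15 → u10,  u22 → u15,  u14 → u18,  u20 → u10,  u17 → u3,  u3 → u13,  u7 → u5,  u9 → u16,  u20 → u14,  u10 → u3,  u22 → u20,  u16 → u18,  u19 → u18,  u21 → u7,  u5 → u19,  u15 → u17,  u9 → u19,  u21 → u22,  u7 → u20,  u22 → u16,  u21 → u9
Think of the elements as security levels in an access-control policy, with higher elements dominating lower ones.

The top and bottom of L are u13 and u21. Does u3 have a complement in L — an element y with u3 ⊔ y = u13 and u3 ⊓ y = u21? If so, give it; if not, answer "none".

u9

Need y with u3 ∨ y = u13 and u3 ∧ y = u21.
Checking each element gives: u9.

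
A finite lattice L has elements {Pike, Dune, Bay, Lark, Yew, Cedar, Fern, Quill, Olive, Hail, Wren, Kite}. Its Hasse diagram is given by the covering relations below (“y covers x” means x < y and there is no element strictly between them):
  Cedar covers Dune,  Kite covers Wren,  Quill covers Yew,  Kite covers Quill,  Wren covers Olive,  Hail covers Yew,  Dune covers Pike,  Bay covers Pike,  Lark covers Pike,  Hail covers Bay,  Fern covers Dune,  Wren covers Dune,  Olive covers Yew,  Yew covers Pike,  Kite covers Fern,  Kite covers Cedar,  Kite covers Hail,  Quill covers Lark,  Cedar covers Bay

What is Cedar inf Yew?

Pike

Common lower bounds of {Cedar, Yew}: Pike.
The greatest among these is Pike.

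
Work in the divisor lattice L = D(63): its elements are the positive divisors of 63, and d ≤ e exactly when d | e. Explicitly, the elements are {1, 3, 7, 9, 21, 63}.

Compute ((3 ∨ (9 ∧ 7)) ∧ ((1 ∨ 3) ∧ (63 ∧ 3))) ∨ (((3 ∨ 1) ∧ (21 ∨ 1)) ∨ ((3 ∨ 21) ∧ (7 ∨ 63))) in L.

9 ∧ 7 = 1
3 ∨ 1 = 3
1 ∨ 3 = 3
63 ∧ 3 = 3
3 ∧ 3 = 3
3 ∧ 3 = 3
3 ∨ 1 = 3
21 ∨ 1 = 21
3 ∧ 21 = 3
3 ∨ 21 = 21
7 ∨ 63 = 63
21 ∧ 63 = 21
3 ∨ 21 = 21
3 ∨ 21 = 21

21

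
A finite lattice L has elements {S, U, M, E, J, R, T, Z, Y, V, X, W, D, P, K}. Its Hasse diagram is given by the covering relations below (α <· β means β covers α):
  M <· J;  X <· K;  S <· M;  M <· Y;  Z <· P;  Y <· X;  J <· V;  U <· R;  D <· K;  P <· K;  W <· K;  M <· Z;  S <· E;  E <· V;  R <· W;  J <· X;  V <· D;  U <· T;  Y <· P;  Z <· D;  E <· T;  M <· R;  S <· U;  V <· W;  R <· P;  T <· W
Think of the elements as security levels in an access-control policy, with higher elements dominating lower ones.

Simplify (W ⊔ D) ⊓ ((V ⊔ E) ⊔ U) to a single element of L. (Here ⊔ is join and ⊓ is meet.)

W ∨ D = K
V ∨ E = V
V ∨ U = W
K ∧ W = W

W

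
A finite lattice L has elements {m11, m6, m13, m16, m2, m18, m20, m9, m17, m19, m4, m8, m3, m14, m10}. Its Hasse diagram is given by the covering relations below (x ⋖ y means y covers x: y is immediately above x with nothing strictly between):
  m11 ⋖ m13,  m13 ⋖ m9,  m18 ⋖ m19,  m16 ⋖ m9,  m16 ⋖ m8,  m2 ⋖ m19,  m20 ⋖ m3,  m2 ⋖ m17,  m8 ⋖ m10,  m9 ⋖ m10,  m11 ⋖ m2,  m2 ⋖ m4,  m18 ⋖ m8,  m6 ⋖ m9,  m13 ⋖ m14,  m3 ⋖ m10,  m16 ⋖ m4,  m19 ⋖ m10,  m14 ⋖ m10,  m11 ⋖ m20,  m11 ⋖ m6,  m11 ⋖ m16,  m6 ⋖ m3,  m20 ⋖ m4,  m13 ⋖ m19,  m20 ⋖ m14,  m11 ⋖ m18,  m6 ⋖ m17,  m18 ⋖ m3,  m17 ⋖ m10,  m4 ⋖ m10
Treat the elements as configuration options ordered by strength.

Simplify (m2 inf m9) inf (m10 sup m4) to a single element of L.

m2 ∧ m9 = m11
m10 ∨ m4 = m10
m11 ∧ m10 = m11

m11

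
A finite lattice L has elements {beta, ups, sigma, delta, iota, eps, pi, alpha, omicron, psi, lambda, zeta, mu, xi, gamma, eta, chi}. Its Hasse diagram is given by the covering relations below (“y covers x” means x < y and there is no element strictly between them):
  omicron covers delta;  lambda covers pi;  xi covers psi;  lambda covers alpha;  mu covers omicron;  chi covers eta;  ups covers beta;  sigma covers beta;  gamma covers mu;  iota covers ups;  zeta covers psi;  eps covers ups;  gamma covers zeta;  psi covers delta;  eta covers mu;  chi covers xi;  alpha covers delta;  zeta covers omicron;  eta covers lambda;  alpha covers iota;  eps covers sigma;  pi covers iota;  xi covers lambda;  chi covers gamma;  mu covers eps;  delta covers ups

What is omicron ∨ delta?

omicron

Common upper bounds of {omicron, delta}: chi, eta, gamma, mu, omicron, zeta.
The least among these is omicron.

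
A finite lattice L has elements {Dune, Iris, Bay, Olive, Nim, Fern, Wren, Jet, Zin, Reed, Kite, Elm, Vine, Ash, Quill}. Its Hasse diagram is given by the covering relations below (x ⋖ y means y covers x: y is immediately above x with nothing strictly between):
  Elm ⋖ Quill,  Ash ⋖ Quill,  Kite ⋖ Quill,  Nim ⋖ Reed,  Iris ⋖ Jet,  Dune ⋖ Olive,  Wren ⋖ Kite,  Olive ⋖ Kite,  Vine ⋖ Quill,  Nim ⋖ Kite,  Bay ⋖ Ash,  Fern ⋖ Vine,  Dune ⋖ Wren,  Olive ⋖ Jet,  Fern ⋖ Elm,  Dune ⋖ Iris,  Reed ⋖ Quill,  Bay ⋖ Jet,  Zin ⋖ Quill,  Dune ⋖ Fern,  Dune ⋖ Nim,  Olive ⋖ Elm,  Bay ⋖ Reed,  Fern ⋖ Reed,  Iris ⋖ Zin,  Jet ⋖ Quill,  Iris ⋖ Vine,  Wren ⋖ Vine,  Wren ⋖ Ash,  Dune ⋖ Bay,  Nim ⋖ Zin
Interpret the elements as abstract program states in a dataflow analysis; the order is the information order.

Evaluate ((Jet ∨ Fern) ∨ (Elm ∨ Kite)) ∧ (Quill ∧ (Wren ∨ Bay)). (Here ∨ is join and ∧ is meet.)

Jet ∨ Fern = Quill
Elm ∨ Kite = Quill
Quill ∨ Quill = Quill
Wren ∨ Bay = Ash
Quill ∧ Ash = Ash
Quill ∧ Ash = Ash

Ash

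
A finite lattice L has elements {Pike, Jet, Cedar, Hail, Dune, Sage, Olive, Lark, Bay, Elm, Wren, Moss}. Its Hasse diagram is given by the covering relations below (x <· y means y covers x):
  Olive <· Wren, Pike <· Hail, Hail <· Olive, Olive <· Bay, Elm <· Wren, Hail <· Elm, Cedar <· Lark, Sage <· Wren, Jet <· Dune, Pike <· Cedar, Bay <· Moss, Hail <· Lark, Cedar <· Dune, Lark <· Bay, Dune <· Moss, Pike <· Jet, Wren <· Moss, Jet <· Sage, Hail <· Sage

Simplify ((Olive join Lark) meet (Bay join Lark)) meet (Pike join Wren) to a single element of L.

Olive ∨ Lark = Bay
Bay ∨ Lark = Bay
Bay ∧ Bay = Bay
Pike ∨ Wren = Wren
Bay ∧ Wren = Olive

Olive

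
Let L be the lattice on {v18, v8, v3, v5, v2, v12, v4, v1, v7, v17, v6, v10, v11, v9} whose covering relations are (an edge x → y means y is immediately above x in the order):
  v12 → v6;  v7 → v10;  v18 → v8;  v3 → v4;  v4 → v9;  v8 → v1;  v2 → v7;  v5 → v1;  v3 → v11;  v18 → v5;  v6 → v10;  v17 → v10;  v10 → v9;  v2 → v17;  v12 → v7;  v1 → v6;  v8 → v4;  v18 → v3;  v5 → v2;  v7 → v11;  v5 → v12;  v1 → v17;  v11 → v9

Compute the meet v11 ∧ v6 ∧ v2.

v5

Common lower bounds of {v11, v6, v2}: v18, v5.
The greatest among these is v5.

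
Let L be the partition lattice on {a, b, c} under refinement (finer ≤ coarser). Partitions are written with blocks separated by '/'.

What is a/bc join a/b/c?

The join of a/bc and a/b/c merges any blocks that overlap across the partitions, giving a/bc.

a/bc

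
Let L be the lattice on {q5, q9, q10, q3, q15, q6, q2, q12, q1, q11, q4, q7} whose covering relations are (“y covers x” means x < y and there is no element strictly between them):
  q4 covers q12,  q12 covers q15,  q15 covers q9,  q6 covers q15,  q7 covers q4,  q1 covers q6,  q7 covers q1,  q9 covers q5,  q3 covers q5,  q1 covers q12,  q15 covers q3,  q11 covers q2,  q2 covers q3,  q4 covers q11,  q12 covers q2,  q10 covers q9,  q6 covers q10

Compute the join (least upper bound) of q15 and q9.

Common upper bounds of {q15, q9}: q1, q12, q15, q4, q6, q7.
The least among these is q15.

q15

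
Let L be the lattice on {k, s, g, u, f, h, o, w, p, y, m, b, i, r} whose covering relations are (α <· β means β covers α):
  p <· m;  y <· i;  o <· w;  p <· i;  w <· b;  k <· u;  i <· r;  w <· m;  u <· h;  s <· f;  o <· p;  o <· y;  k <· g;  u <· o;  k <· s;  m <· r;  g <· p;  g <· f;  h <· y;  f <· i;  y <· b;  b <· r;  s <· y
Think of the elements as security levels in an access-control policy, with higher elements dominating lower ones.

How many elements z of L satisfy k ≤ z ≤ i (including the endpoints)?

10

The interval [k, i] = {f, g, h, i, k, o, p, s, u, y}, which has 10 elements.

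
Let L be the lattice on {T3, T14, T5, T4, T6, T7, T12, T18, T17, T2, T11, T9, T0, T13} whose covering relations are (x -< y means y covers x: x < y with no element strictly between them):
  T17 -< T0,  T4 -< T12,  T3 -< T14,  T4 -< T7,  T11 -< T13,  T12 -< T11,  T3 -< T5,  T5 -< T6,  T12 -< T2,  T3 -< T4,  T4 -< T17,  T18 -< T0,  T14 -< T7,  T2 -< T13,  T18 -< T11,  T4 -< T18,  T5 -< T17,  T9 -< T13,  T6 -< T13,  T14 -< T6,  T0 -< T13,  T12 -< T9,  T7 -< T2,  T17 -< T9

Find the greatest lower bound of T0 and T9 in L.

T17

Common lower bounds of {T0, T9}: T17, T3, T4, T5.
The greatest among these is T17.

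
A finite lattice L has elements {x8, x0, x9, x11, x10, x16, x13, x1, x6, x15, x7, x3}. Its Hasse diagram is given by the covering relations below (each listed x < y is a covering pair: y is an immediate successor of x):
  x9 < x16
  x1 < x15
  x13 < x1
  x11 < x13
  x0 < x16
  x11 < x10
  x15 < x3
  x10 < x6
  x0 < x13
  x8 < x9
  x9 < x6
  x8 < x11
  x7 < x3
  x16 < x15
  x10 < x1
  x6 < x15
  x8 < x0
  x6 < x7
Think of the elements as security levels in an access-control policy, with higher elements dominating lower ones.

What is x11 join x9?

x6

Common upper bounds of {x11, x9}: x15, x3, x6, x7.
The least among these is x6.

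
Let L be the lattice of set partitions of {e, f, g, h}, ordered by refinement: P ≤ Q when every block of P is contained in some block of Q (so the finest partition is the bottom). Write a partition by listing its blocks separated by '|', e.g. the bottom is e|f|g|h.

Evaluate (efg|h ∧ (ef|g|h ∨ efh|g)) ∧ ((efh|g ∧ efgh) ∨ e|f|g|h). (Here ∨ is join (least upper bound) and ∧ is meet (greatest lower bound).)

ef|g|h ∨ efh|g = efh|g
efg|h ∧ efh|g = ef|g|h
efh|g ∧ efgh = efh|g
efh|g ∨ e|f|g|h = efh|g
ef|g|h ∧ efh|g = ef|g|h

ef|g|h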